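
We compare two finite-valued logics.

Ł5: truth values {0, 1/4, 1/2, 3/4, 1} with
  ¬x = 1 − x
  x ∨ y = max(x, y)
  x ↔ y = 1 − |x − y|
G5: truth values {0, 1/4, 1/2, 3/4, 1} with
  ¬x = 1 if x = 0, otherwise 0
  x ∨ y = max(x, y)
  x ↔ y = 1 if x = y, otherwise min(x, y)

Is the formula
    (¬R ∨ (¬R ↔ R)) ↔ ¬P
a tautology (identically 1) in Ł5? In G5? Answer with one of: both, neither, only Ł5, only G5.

In Ł5: at P = 0, R = 1/4 the value is 3/4 — not a tautology.
In G5: at P = 0, R = 1/4 the value is 0 — not a tautology.

neither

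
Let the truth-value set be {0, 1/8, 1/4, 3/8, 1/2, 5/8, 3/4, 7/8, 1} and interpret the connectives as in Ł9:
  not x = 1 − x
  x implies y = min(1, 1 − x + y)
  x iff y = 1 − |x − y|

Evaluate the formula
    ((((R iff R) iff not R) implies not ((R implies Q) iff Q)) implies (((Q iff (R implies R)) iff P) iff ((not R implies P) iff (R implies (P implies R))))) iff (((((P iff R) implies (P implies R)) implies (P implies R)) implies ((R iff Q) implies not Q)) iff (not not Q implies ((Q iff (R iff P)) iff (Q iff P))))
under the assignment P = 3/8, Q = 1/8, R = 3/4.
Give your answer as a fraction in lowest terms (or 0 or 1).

R iff R = 3/4 iff 3/4 = 1
not R = not 3/4 = 1/4
(R iff R) iff not R = 1 iff 1/4 = 1/4
R implies Q = 3/4 implies 1/8 = 3/8
(R implies Q) iff Q = 3/8 iff 1/8 = 3/4
not ((R implies Q) iff Q) = not 3/4 = 1/4
((R iff R) iff not R) implies not ((R implies Q) iff Q) = 1/4 implies 1/4 = 1
R implies R = 3/4 implies 3/4 = 1
Q iff (R implies R) = 1/8 iff 1 = 1/8
(Q iff (R implies R)) iff P = 1/8 iff 3/8 = 3/4
not R = not 3/4 = 1/4
not R implies P = 1/4 implies 3/8 = 1
P implies R = 3/8 implies 3/4 = 1
R implies (P implies R) = 3/4 implies 1 = 1
(not R implies P) iff (R implies (P implies R)) = 1 iff 1 = 1
((Q iff (R implies R)) iff P) iff ((not R implies P) iff (R implies (P implies R))) = 3/4 iff 1 = 3/4
(((R iff R) iff not R) implies not ((R implies Q) iff Q)) implies (((Q iff (R implies R)) iff P) iff ((not R implies P) iff (R implies (P implies R)))) = 1 implies 3/4 = 3/4
P iff R = 3/8 iff 3/4 = 5/8
P implies R = 3/8 implies 3/4 = 1
(P iff R) implies (P implies R) = 5/8 implies 1 = 1
P implies R = 3/8 implies 3/4 = 1
((P iff R) implies (P implies R)) implies (P implies R) = 1 implies 1 = 1
R iff Q = 3/4 iff 1/8 = 3/8
not Q = not 1/8 = 7/8
(R iff Q) implies not Q = 3/8 implies 7/8 = 1
(((P iff R) implies (P implies R)) implies (P implies R)) implies ((R iff Q) implies not Q) = 1 implies 1 = 1
not Q = not 1/8 = 7/8
not not Q = not 7/8 = 1/8
R iff P = 3/4 iff 3/8 = 5/8
Q iff (R iff P) = 1/8 iff 5/8 = 1/2
Q iff P = 1/8 iff 3/8 = 3/4
(Q iff (R iff P)) iff (Q iff P) = 1/2 iff 3/4 = 3/4
not not Q implies ((Q iff (R iff P)) iff (Q iff P)) = 1/8 implies 3/4 = 1
((((P iff R) implies (P implies R)) implies (P implies R)) implies ((R iff Q) implies not Q)) iff (not not Q implies ((Q iff (R iff P)) iff (Q iff P))) = 1 iff 1 = 1
((((R iff R) iff not R) implies not ((R implies Q) iff Q)) implies (((Q iff (R implies R)) iff P) iff ((not R implies P) iff (R implies (P implies R))))) iff (((((P iff R) implies (P implies R)) implies (P implies R)) implies ((R iff Q) implies not Q)) iff (not not Q implies ((Q iff (R iff P)) iff (Q iff P)))) = 3/4 iff 1 = 3/4

3/4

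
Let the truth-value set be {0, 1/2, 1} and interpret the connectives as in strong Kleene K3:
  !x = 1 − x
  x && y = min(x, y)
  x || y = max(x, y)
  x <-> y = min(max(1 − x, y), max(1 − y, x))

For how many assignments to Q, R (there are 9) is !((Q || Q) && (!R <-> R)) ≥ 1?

Q = 0, R = 0 ↦ 1  ≥
Q = 0, R = 1/2 ↦ 1  ≥
Q = 0, R = 1 ↦ 1  ≥
Q = 1/2, R = 0 ↦ 1  ≥
Q = 1/2, R = 1/2 ↦ 1/2  <
Q = 1/2, R = 1 ↦ 1  ≥
Q = 1, R = 0 ↦ 1  ≥
Q = 1, R = 1/2 ↦ 1/2  <
Q = 1, R = 1 ↦ 1  ≥
So 7 of the 9 assignments meet the threshold.

7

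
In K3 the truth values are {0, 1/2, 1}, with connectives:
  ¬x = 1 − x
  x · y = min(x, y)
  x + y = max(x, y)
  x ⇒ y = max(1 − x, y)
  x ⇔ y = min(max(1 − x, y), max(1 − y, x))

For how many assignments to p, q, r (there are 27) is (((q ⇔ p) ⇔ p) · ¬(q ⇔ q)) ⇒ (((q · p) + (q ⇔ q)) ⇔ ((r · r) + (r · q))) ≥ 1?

18

value 1: 18 assignments (counts)
value 1/2: 9 assignments
So 18 of the 27 assignments meet the threshold.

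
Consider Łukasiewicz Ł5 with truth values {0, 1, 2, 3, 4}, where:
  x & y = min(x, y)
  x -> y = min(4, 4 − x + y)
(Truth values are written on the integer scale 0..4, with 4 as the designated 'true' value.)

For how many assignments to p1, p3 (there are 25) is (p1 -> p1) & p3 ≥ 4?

5

value 4: 5 assignments (counts)
value 3: 5 assignments
value 2: 5 assignments
value 1: 5 assignments
value 0: 5 assignments
So 5 of the 25 assignments meet the threshold.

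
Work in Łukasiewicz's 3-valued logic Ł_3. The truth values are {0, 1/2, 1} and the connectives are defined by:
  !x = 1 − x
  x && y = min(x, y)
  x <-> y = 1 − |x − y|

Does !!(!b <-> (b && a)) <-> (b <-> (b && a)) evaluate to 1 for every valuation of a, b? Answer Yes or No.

Counterexample: take a = 0, b = 0.
!b = !0 = 1
b && a = 0 && 0 = 0
!b <-> (b && a) = 1 <-> 0 = 0
!(!b <-> (b && a)) = !0 = 1
!!(!b <-> (b && a)) = !1 = 0
b && a = 0 && 0 = 0
b <-> (b && a) = 0 <-> 0 = 1
!!(!b <-> (b && a)) <-> (b <-> (b && a)) = 0 <-> 1 = 0
This gives 0 ≠ 1.

No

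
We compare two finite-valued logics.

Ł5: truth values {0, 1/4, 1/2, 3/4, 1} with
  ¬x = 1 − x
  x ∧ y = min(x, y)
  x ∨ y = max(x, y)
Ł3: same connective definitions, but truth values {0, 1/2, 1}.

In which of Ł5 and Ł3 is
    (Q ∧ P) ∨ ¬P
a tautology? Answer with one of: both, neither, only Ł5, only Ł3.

In Ł5: at P = 1/4, Q = 0 the value is 3/4 — not a tautology.
In Ł3: at P = 1/2, Q = 0 the value is 1/2 — not a tautology.

neither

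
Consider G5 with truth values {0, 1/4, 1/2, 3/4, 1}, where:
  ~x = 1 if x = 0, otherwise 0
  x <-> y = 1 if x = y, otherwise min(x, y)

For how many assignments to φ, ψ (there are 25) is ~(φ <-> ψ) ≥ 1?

value 1: 8 assignments (counts)
value 0: 17 assignments
So 8 of the 25 assignments meet the threshold.

8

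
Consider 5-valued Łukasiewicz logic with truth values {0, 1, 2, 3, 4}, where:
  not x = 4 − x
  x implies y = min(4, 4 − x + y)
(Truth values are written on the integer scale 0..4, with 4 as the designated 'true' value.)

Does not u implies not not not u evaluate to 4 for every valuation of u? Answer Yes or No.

Yes

u = 0 ↦ 4
u = 1 ↦ 4
u = 2 ↦ 4
u = 3 ↦ 4
u = 4 ↦ 4
Every assignment gives a value ≥ 4.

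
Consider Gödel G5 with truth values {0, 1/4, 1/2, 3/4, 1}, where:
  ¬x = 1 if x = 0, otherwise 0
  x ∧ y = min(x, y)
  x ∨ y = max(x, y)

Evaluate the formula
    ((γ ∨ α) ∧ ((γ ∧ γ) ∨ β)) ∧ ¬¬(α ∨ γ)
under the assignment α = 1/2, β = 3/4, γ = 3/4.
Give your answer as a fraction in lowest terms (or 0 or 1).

3/4

γ ∨ α = 3/4 ∨ 1/2 = 3/4
γ ∧ γ = 3/4 ∧ 3/4 = 3/4
(γ ∧ γ) ∨ β = 3/4 ∨ 3/4 = 3/4
(γ ∨ α) ∧ ((γ ∧ γ) ∨ β) = 3/4 ∧ 3/4 = 3/4
α ∨ γ = 1/2 ∨ 3/4 = 3/4
¬(α ∨ γ) = ¬3/4 = 0
¬¬(α ∨ γ) = ¬0 = 1
((γ ∨ α) ∧ ((γ ∧ γ) ∨ β)) ∧ ¬¬(α ∨ γ) = 3/4 ∧ 1 = 3/4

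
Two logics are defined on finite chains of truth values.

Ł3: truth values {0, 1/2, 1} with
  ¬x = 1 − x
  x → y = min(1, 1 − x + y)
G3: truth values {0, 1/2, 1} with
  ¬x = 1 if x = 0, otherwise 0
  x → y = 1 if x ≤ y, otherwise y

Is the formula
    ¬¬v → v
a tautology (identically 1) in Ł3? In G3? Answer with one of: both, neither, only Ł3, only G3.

In Ł3: every assignment gives 1 — tautology.
In G3: at v = 1/2 the value is 1/2 — not a tautology.

only Ł3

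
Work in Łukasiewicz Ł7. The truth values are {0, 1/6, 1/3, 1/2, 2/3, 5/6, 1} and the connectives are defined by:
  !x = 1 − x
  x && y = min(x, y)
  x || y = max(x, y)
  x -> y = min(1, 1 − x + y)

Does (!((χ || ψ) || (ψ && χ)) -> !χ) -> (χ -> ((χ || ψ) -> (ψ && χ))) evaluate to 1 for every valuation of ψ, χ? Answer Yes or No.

Counterexample: take ψ = 0, χ = 2/3.
χ || ψ = 2/3 || 0 = 2/3
ψ && χ = 0 && 2/3 = 0
(χ || ψ) || (ψ && χ) = 2/3 || 0 = 2/3
!((χ || ψ) || (ψ && χ)) = !2/3 = 1/3
!χ = !2/3 = 1/3
!((χ || ψ) || (ψ && χ)) -> !χ = 1/3 -> 1/3 = 1
χ || ψ = 2/3 || 0 = 2/3
ψ && χ = 0 && 2/3 = 0
(χ || ψ) -> (ψ && χ) = 2/3 -> 0 = 1/3
χ -> ((χ || ψ) -> (ψ && χ)) = 2/3 -> 1/3 = 2/3
(!((χ || ψ) || (ψ && χ)) -> !χ) -> (χ -> ((χ || ψ) -> (ψ && χ))) = 1 -> 2/3 = 2/3
This gives 2/3 ≠ 1.

No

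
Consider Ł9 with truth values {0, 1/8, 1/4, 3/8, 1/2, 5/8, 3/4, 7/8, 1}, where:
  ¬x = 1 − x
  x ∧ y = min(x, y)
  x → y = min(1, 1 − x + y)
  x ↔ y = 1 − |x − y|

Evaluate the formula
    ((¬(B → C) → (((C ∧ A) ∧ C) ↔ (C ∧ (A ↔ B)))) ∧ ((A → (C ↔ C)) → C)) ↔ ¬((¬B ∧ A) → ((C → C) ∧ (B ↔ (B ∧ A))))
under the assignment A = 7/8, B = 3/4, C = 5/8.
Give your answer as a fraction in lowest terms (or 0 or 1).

B → C = 3/4 → 5/8 = 7/8
¬(B → C) = ¬7/8 = 1/8
C ∧ A = 5/8 ∧ 7/8 = 5/8
(C ∧ A) ∧ C = 5/8 ∧ 5/8 = 5/8
A ↔ B = 7/8 ↔ 3/4 = 7/8
C ∧ (A ↔ B) = 5/8 ∧ 7/8 = 5/8
((C ∧ A) ∧ C) ↔ (C ∧ (A ↔ B)) = 5/8 ↔ 5/8 = 1
¬(B → C) → (((C ∧ A) ∧ C) ↔ (C ∧ (A ↔ B))) = 1/8 → 1 = 1
C ↔ C = 5/8 ↔ 5/8 = 1
A → (C ↔ C) = 7/8 → 1 = 1
(A → (C ↔ C)) → C = 1 → 5/8 = 5/8
(¬(B → C) → (((C ∧ A) ∧ C) ↔ (C ∧ (A ↔ B)))) ∧ ((A → (C ↔ C)) → C) = 1 ∧ 5/8 = 5/8
¬B = ¬3/4 = 1/4
¬B ∧ A = 1/4 ∧ 7/8 = 1/4
C → C = 5/8 → 5/8 = 1
B ∧ A = 3/4 ∧ 7/8 = 3/4
B ↔ (B ∧ A) = 3/4 ↔ 3/4 = 1
(C → C) ∧ (B ↔ (B ∧ A)) = 1 ∧ 1 = 1
(¬B ∧ A) → ((C → C) ∧ (B ↔ (B ∧ A))) = 1/4 → 1 = 1
¬((¬B ∧ A) → ((C → C) ∧ (B ↔ (B ∧ A)))) = ¬1 = 0
((¬(B → C) → (((C ∧ A) ∧ C) ↔ (C ∧ (A ↔ B)))) ∧ ((A → (C ↔ C)) → C)) ↔ ¬((¬B ∧ A) → ((C → C) ∧ (B ↔ (B ∧ A)))) = 5/8 ↔ 0 = 3/8

3/8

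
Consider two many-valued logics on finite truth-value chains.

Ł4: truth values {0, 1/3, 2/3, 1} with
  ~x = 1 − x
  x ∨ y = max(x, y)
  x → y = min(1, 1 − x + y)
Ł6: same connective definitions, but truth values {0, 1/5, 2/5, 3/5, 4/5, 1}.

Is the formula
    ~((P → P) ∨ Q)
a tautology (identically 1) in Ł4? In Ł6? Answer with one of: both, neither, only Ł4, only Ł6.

In Ł4: at P = 0, Q = 0 the value is 0 — not a tautology.
In Ł6: at P = 0, Q = 0 the value is 0 — not a tautology.

neither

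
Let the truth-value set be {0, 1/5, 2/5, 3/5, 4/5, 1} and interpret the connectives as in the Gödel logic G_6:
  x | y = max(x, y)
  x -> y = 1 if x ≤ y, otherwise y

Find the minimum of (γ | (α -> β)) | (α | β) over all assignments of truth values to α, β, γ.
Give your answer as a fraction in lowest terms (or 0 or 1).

1/5

Take α = 1/5, β = 0, γ = 0:
α -> β = 1/5 -> 0 = 0
γ | (α -> β) = 0 | 0 = 0
α | β = 1/5 | 0 = 1/5
(γ | (α -> β)) | (α | β) = 0 | 1/5 = 1/5
No assignment yields a value below 1/5, so this is the minimum.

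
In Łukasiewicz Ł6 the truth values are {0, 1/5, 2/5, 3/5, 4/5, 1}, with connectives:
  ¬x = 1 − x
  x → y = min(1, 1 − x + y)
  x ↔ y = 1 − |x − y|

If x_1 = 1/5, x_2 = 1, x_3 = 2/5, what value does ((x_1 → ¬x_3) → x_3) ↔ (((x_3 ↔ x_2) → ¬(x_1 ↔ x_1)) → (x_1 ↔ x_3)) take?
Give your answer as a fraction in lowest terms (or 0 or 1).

¬x_3 = ¬2/5 = 3/5
x_1 → ¬x_3 = 1/5 → 3/5 = 1
(x_1 → ¬x_3) → x_3 = 1 → 2/5 = 2/5
x_3 ↔ x_2 = 2/5 ↔ 1 = 2/5
x_1 ↔ x_1 = 1/5 ↔ 1/5 = 1
¬(x_1 ↔ x_1) = ¬1 = 0
(x_3 ↔ x_2) → ¬(x_1 ↔ x_1) = 2/5 → 0 = 3/5
x_1 ↔ x_3 = 1/5 ↔ 2/5 = 4/5
((x_3 ↔ x_2) → ¬(x_1 ↔ x_1)) → (x_1 ↔ x_3) = 3/5 → 4/5 = 1
((x_1 → ¬x_3) → x_3) ↔ (((x_3 ↔ x_2) → ¬(x_1 ↔ x_1)) → (x_1 ↔ x_3)) = 2/5 ↔ 1 = 2/5

2/5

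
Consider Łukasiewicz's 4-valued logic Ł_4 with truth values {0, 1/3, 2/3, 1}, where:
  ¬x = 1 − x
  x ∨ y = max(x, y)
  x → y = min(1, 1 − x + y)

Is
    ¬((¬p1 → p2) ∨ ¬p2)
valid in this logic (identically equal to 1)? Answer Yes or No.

No

Counterexample: take p1 = 0, p2 = 0.
¬p1 = ¬0 = 1
¬p1 → p2 = 1 → 0 = 0
¬p2 = ¬0 = 1
(¬p1 → p2) ∨ ¬p2 = 0 ∨ 1 = 1
¬((¬p1 → p2) ∨ ¬p2) = ¬1 = 0
This gives 0 ≠ 1.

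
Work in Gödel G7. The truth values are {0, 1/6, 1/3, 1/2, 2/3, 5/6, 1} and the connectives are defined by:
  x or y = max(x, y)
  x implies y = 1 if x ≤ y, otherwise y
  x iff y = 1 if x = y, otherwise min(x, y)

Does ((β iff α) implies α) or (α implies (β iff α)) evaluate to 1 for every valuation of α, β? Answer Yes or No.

At α = 5/6, β = 1/6, for instance:
β iff α = 1/6 iff 5/6 = 1/6
(β iff α) implies α = 1/6 implies 5/6 = 1
α implies (β iff α) = 5/6 implies 1/6 = 1/6
((β iff α) implies α) or (α implies (β iff α)) = 1 or 1/6 = 1
and checking the remaining 48 assignments likewise gives ≥ 1 in every case.

Yes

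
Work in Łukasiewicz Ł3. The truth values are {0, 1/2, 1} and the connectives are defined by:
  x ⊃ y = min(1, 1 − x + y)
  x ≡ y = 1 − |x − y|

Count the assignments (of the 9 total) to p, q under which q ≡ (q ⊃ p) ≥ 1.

2

p = 0, q = 0 ↦ 0  <
p = 0, q = 1/2 ↦ 1  ≥
p = 0, q = 1 ↦ 0  <
p = 1/2, q = 0 ↦ 0  <
p = 1/2, q = 1/2 ↦ 1/2  <
p = 1/2, q = 1 ↦ 1/2  <
p = 1, q = 0 ↦ 0  <
p = 1, q = 1/2 ↦ 1/2  <
p = 1, q = 1 ↦ 1  ≥
So 2 of the 9 assignments meet the threshold.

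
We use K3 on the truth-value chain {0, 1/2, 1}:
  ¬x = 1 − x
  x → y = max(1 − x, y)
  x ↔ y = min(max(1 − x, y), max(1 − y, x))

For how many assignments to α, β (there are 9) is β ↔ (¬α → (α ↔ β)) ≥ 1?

α = 0, β = 0 ↦ 0  <
α = 0, β = 1/2 ↦ 1/2  <
α = 0, β = 1 ↦ 0  <
α = 1/2, β = 0 ↦ 1/2  <
α = 1/2, β = 1/2 ↦ 1/2  <
α = 1/2, β = 1 ↦ 1/2  <
α = 1, β = 0 ↦ 0  <
α = 1, β = 1/2 ↦ 1/2  <
α = 1, β = 1 ↦ 1  ≥
So 1 of the 9 assignments meets the threshold.

1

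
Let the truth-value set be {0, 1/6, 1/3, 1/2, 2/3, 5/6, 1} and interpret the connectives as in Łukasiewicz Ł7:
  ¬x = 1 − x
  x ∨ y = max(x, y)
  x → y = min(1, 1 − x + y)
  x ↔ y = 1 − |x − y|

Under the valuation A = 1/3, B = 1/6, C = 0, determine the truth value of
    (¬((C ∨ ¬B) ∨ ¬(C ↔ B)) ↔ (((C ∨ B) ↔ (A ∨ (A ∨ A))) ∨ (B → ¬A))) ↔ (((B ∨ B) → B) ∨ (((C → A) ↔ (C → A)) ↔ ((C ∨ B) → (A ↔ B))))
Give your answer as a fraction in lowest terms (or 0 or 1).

¬B = ¬1/6 = 5/6
C ∨ ¬B = 0 ∨ 5/6 = 5/6
C ↔ B = 0 ↔ 1/6 = 5/6
¬(C ↔ B) = ¬5/6 = 1/6
(C ∨ ¬B) ∨ ¬(C ↔ B) = 5/6 ∨ 1/6 = 5/6
¬((C ∨ ¬B) ∨ ¬(C ↔ B)) = ¬5/6 = 1/6
C ∨ B = 0 ∨ 1/6 = 1/6
A ∨ A = 1/3 ∨ 1/3 = 1/3
A ∨ (A ∨ A) = 1/3 ∨ 1/3 = 1/3
(C ∨ B) ↔ (A ∨ (A ∨ A)) = 1/6 ↔ 1/3 = 5/6
¬A = ¬1/3 = 2/3
B → ¬A = 1/6 → 2/3 = 1
((C ∨ B) ↔ (A ∨ (A ∨ A))) ∨ (B → ¬A) = 5/6 ∨ 1 = 1
¬((C ∨ ¬B) ∨ ¬(C ↔ B)) ↔ (((C ∨ B) ↔ (A ∨ (A ∨ A))) ∨ (B → ¬A)) = 1/6 ↔ 1 = 1/6
B ∨ B = 1/6 ∨ 1/6 = 1/6
(B ∨ B) → B = 1/6 → 1/6 = 1
C → A = 0 → 1/3 = 1
C → A = 0 → 1/3 = 1
(C → A) ↔ (C → A) = 1 ↔ 1 = 1
C ∨ B = 0 ∨ 1/6 = 1/6
A ↔ B = 1/3 ↔ 1/6 = 5/6
(C ∨ B) → (A ↔ B) = 1/6 → 5/6 = 1
((C → A) ↔ (C → A)) ↔ ((C ∨ B) → (A ↔ B)) = 1 ↔ 1 = 1
((B ∨ B) → B) ∨ (((C → A) ↔ (C → A)) ↔ ((C ∨ B) → (A ↔ B))) = 1 ∨ 1 = 1
(¬((C ∨ ¬B) ∨ ¬(C ↔ B)) ↔ (((C ∨ B) ↔ (A ∨ (A ∨ A))) ∨ (B → ¬A))) ↔ (((B ∨ B) → B) ∨ (((C → A) ↔ (C → A)) ↔ ((C ∨ B) → (A ↔ B)))) = 1/6 ↔ 1 = 1/6

1/6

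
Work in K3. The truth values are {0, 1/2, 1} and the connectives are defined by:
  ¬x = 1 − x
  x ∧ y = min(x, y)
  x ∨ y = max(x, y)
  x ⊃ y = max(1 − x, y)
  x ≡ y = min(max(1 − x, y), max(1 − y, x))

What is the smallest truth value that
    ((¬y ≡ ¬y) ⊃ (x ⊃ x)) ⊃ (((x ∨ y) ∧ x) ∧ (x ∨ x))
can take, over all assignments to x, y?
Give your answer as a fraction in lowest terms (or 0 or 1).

Take x = 0, y = 0:
¬y = ¬0 = 1
¬y = ¬0 = 1
¬y ≡ ¬y = 1 ≡ 1 = 1
x ⊃ x = 0 ⊃ 0 = 1
(¬y ≡ ¬y) ⊃ (x ⊃ x) = 1 ⊃ 1 = 1
x ∨ y = 0 ∨ 0 = 0
(x ∨ y) ∧ x = 0 ∧ 0 = 0
x ∨ x = 0 ∨ 0 = 0
((x ∨ y) ∧ x) ∧ (x ∨ x) = 0 ∧ 0 = 0
((¬y ≡ ¬y) ⊃ (x ⊃ x)) ⊃ (((x ∨ y) ∧ x) ∧ (x ∨ x)) = 1 ⊃ 0 = 0
No assignment yields a value below 0, so this is the minimum.

0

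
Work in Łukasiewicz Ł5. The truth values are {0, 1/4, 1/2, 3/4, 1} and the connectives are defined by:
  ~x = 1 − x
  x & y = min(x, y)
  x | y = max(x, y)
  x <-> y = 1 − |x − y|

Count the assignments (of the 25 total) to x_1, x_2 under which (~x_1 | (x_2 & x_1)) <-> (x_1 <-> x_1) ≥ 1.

value 1: 6 assignments (counts)
value 3/4: 8 assignments
value 1/2: 7 assignments
value 1/4: 3 assignments
value 0: 1 assignment
So 6 of the 25 assignments meet the threshold.

6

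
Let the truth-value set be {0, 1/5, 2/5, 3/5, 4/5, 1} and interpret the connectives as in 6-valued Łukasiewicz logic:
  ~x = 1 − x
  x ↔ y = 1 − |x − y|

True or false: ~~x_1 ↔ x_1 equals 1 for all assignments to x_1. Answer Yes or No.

Yes

x_1 = 0 ↦ 1
x_1 = 1/5 ↦ 1
x_1 = 2/5 ↦ 1
x_1 = 3/5 ↦ 1
x_1 = 4/5 ↦ 1
x_1 = 1 ↦ 1
Every assignment gives a value ≥ 1.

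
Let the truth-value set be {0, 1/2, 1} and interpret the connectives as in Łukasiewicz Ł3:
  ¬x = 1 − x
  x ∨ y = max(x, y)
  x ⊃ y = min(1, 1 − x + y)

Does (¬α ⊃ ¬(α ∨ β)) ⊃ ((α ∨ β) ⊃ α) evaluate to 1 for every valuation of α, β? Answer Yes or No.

Yes

α = 0, β = 0 ↦ 1
α = 0, β = 1/2 ↦ 1
α = 0, β = 1 ↦ 1
α = 1/2, β = 0 ↦ 1
α = 1/2, β = 1/2 ↦ 1
α = 1/2, β = 1 ↦ 1
α = 1, β = 0 ↦ 1
α = 1, β = 1/2 ↦ 1
α = 1, β = 1 ↦ 1
Every assignment gives a value ≥ 1.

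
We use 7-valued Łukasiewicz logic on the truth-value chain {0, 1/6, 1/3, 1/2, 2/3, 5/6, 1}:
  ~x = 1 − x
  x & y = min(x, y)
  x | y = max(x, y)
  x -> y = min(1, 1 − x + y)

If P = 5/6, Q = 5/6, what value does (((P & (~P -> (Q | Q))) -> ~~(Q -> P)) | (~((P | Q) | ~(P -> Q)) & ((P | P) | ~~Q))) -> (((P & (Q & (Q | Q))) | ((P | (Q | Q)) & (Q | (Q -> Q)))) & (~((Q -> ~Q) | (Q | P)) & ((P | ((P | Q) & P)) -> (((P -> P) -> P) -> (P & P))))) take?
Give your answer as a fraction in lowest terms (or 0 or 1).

~P = ~5/6 = 1/6
Q | Q = 5/6 | 5/6 = 5/6
~P -> (Q | Q) = 1/6 -> 5/6 = 1
P & (~P -> (Q | Q)) = 5/6 & 1 = 5/6
Q -> P = 5/6 -> 5/6 = 1
~(Q -> P) = ~1 = 0
~~(Q -> P) = ~0 = 1
(P & (~P -> (Q | Q))) -> ~~(Q -> P) = 5/6 -> 1 = 1
P | Q = 5/6 | 5/6 = 5/6
P -> Q = 5/6 -> 5/6 = 1
~(P -> Q) = ~1 = 0
(P | Q) | ~(P -> Q) = 5/6 | 0 = 5/6
~((P | Q) | ~(P -> Q)) = ~5/6 = 1/6
P | P = 5/6 | 5/6 = 5/6
~Q = ~5/6 = 1/6
~~Q = ~1/6 = 5/6
(P | P) | ~~Q = 5/6 | 5/6 = 5/6
~((P | Q) | ~(P -> Q)) & ((P | P) | ~~Q) = 1/6 & 5/6 = 1/6
((P & (~P -> (Q | Q))) -> ~~(Q -> P)) | (~((P | Q) | ~(P -> Q)) & ((P | P) | ~~Q)) = 1 | 1/6 = 1
Q | Q = 5/6 | 5/6 = 5/6
Q & (Q | Q) = 5/6 & 5/6 = 5/6
P & (Q & (Q | Q)) = 5/6 & 5/6 = 5/6
Q | Q = 5/6 | 5/6 = 5/6
P | (Q | Q) = 5/6 | 5/6 = 5/6
Q -> Q = 5/6 -> 5/6 = 1
Q | (Q -> Q) = 5/6 | 1 = 1
(P | (Q | Q)) & (Q | (Q -> Q)) = 5/6 & 1 = 5/6
(P & (Q & (Q | Q))) | ((P | (Q | Q)) & (Q | (Q -> Q))) = 5/6 | 5/6 = 5/6
~Q = ~5/6 = 1/6
Q -> ~Q = 5/6 -> 1/6 = 1/3
Q | P = 5/6 | 5/6 = 5/6
(Q -> ~Q) | (Q | P) = 1/3 | 5/6 = 5/6
~((Q -> ~Q) | (Q | P)) = ~5/6 = 1/6
P | Q = 5/6 | 5/6 = 5/6
(P | Q) & P = 5/6 & 5/6 = 5/6
P | ((P | Q) & P) = 5/6 | 5/6 = 5/6
P -> P = 5/6 -> 5/6 = 1
(P -> P) -> P = 1 -> 5/6 = 5/6
P & P = 5/6 & 5/6 = 5/6
((P -> P) -> P) -> (P & P) = 5/6 -> 5/6 = 1
(P | ((P | Q) & P)) -> (((P -> P) -> P) -> (P & P)) = 5/6 -> 1 = 1
~((Q -> ~Q) | (Q | P)) & ((P | ((P | Q) & P)) -> (((P -> P) -> P) -> (P & P))) = 1/6 & 1 = 1/6
((P & (Q & (Q | Q))) | ((P | (Q | Q)) & (Q | (Q -> Q)))) & (~((Q -> ~Q) | (Q | P)) & ((P | ((P | Q) & P)) -> (((P -> P) -> P) -> (P & P)))) = 5/6 & 1/6 = 1/6
(((P & (~P -> (Q | Q))) -> ~~(Q -> P)) | (~((P | Q) | ~(P -> Q)) & ((P | P) | ~~Q))) -> (((P & (Q & (Q | Q))) | ((P | (Q | Q)) & (Q | (Q -> Q)))) & (~((Q -> ~Q) | (Q | P)) & ((P | ((P | Q) & P)) -> (((P -> P) -> P) -> (P & P))))) = 1 -> 1/6 = 1/6

1/6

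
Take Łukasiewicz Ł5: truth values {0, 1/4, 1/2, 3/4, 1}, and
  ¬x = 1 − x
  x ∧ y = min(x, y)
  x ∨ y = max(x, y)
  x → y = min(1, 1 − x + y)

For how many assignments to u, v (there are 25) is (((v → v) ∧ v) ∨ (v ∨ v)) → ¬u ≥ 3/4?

19

value 1: 15 assignments (counts)
value 3/4: 4 assignments (counts)
value 1/2: 3 assignments
value 1/4: 2 assignments
value 0: 1 assignment
So 19 of the 25 assignments meet the threshold.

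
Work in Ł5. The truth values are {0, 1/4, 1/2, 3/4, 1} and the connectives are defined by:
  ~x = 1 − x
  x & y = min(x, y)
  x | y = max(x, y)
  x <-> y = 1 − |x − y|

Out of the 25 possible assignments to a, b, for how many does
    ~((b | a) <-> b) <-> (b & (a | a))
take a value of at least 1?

7

value 1: 7 assignments (counts)
value 3/4: 7 assignments
value 1/2: 6 assignments
value 1/4: 3 assignments
value 0: 2 assignments
So 7 of the 25 assignments meet the threshold.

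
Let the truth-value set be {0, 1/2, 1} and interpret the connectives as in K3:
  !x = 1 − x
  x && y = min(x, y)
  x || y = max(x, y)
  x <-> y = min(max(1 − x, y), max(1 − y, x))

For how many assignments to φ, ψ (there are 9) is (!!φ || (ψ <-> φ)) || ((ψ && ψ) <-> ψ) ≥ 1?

φ = 0, ψ = 0 ↦ 1  ≥
φ = 0, ψ = 1/2 ↦ 1/2  <
φ = 0, ψ = 1 ↦ 1  ≥
φ = 1/2, ψ = 0 ↦ 1  ≥
φ = 1/2, ψ = 1/2 ↦ 1/2  <
φ = 1/2, ψ = 1 ↦ 1  ≥
φ = 1, ψ = 0 ↦ 1  ≥
φ = 1, ψ = 1/2 ↦ 1  ≥
φ = 1, ψ = 1 ↦ 1  ≥
So 7 of the 9 assignments meet the threshold.

7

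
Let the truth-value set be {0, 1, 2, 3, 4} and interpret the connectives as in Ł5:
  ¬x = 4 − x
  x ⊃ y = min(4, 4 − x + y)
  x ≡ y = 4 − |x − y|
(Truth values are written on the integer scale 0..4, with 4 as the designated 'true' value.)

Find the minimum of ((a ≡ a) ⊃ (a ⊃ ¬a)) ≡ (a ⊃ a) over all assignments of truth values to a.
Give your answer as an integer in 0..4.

Take a = 4:
a ≡ a = 4 ≡ 4 = 4
¬a = ¬4 = 0
a ⊃ ¬a = 4 ⊃ 0 = 0
(a ≡ a) ⊃ (a ⊃ ¬a) = 4 ⊃ 0 = 0
a ⊃ a = 4 ⊃ 4 = 4
((a ≡ a) ⊃ (a ⊃ ¬a)) ≡ (a ⊃ a) = 0 ≡ 4 = 0
No assignment yields a value below 0, so this is the minimum.

0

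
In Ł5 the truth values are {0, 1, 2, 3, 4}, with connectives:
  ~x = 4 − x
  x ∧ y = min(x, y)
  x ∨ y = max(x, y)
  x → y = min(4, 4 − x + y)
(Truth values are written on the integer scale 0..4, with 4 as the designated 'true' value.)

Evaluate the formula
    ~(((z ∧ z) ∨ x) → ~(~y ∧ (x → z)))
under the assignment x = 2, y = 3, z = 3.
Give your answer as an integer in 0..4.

0

z ∧ z = 3 ∧ 3 = 3
(z ∧ z) ∨ x = 3 ∨ 2 = 3
~y = ~3 = 1
x → z = 2 → 3 = 4
~y ∧ (x → z) = 1 ∧ 4 = 1
~(~y ∧ (x → z)) = ~1 = 3
((z ∧ z) ∨ x) → ~(~y ∧ (x → z)) = 3 → 3 = 4
~(((z ∧ z) ∨ x) → ~(~y ∧ (x → z))) = ~4 = 0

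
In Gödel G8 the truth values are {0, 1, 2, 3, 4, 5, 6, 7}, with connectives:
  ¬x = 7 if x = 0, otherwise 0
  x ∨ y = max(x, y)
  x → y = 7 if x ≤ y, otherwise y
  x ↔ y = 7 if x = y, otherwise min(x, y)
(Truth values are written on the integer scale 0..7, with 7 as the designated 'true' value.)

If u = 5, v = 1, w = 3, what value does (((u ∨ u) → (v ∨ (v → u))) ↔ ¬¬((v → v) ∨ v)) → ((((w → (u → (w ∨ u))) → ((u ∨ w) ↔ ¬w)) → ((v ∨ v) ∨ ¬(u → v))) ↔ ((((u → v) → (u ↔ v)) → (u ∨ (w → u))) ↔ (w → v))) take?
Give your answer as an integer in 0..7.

u ∨ u = 5 ∨ 5 = 5
v → u = 1 → 5 = 7
v ∨ (v → u) = 1 ∨ 7 = 7
(u ∨ u) → (v ∨ (v → u)) = 5 → 7 = 7
v → v = 1 → 1 = 7
(v → v) ∨ v = 7 ∨ 1 = 7
¬((v → v) ∨ v) = ¬7 = 0
¬¬((v → v) ∨ v) = ¬0 = 7
((u ∨ u) → (v ∨ (v → u))) ↔ ¬¬((v → v) ∨ v) = 7 ↔ 7 = 7
w ∨ u = 3 ∨ 5 = 5
u → (w ∨ u) = 5 → 5 = 7
w → (u → (w ∨ u)) = 3 → 7 = 7
u ∨ w = 5 ∨ 3 = 5
¬w = ¬3 = 0
(u ∨ w) ↔ ¬w = 5 ↔ 0 = 0
(w → (u → (w ∨ u))) → ((u ∨ w) ↔ ¬w) = 7 → 0 = 0
v ∨ v = 1 ∨ 1 = 1
u → v = 5 → 1 = 1
¬(u → v) = ¬1 = 0
(v ∨ v) ∨ ¬(u → v) = 1 ∨ 0 = 1
((w → (u → (w ∨ u))) → ((u ∨ w) ↔ ¬w)) → ((v ∨ v) ∨ ¬(u → v)) = 0 → 1 = 7
u → v = 5 → 1 = 1
u ↔ v = 5 ↔ 1 = 1
(u → v) → (u ↔ v) = 1 → 1 = 7
w → u = 3 → 5 = 7
u ∨ (w → u) = 5 ∨ 7 = 7
((u → v) → (u ↔ v)) → (u ∨ (w → u)) = 7 → 7 = 7
w → v = 3 → 1 = 1
(((u → v) → (u ↔ v)) → (u ∨ (w → u))) ↔ (w → v) = 7 ↔ 1 = 1
(((w → (u → (w ∨ u))) → ((u ∨ w) ↔ ¬w)) → ((v ∨ v) ∨ ¬(u → v))) ↔ ((((u → v) → (u ↔ v)) → (u ∨ (w → u))) ↔ (w → v)) = 7 ↔ 1 = 1
(((u ∨ u) → (v ∨ (v → u))) ↔ ¬¬((v → v) ∨ v)) → ((((w → (u → (w ∨ u))) → ((u ∨ w) ↔ ¬w)) → ((v ∨ v) ∨ ¬(u → v))) ↔ ((((u → v) → (u ↔ v)) → (u ∨ (w → u))) ↔ (w → v))) = 7 → 1 = 1

1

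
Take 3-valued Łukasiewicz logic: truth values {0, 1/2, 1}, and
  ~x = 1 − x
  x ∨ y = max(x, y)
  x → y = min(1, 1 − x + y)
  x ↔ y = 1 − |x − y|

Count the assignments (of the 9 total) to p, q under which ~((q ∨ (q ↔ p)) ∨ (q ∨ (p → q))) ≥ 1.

1

p = 0, q = 0 ↦ 0  <
p = 0, q = 1/2 ↦ 0  <
p = 0, q = 1 ↦ 0  <
p = 1/2, q = 0 ↦ 1/2  <
p = 1/2, q = 1/2 ↦ 0  <
p = 1/2, q = 1 ↦ 0  <
p = 1, q = 0 ↦ 1  ≥
p = 1, q = 1/2 ↦ 1/2  <
p = 1, q = 1 ↦ 0  <
So 1 of the 9 assignments meets the threshold.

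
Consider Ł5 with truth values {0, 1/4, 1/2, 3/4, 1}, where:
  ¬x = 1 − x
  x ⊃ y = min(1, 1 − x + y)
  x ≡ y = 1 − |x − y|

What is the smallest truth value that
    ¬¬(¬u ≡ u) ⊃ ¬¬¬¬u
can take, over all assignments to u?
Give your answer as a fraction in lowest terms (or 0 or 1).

Take u = 1/2:
¬u = ¬1/2 = 1/2
¬u ≡ u = 1/2 ≡ 1/2 = 1
¬(¬u ≡ u) = ¬1 = 0
¬¬(¬u ≡ u) = ¬0 = 1
¬u = ¬1/2 = 1/2
¬¬u = ¬1/2 = 1/2
¬¬¬u = ¬1/2 = 1/2
¬¬¬¬u = ¬1/2 = 1/2
¬¬(¬u ≡ u) ⊃ ¬¬¬¬u = 1 ⊃ 1/2 = 1/2
No assignment yields a value below 1/2, so this is the minimum.

1/2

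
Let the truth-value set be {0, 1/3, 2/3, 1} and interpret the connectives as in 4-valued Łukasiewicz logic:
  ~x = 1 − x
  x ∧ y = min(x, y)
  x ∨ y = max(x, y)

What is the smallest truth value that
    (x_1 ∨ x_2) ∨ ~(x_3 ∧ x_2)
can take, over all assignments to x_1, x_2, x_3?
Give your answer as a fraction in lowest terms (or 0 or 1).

2/3

Take x_1 = 0, x_2 = 1/3, x_3 = 1/3:
x_1 ∨ x_2 = 0 ∨ 1/3 = 1/3
x_3 ∧ x_2 = 1/3 ∧ 1/3 = 1/3
~(x_3 ∧ x_2) = ~1/3 = 2/3
(x_1 ∨ x_2) ∨ ~(x_3 ∧ x_2) = 1/3 ∨ 2/3 = 2/3
No assignment yields a value below 2/3, so this is the minimum.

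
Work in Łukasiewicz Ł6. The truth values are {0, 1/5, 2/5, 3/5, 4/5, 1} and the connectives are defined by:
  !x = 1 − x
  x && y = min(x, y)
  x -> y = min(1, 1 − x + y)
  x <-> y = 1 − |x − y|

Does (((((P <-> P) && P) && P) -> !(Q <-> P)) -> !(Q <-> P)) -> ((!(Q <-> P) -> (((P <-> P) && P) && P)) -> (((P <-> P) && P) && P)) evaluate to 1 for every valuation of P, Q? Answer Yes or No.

At P = 0, Q = 4/5, for instance:
P <-> P = 0 <-> 0 = 1
(P <-> P) && P = 1 && 0 = 0
((P <-> P) && P) && P = 0 && 0 = 0
Q <-> P = 4/5 <-> 0 = 1/5
!(Q <-> P) = !1/5 = 4/5
(((P <-> P) && P) && P) -> !(Q <-> P) = 0 -> 4/5 = 1
((((P <-> P) && P) && P) -> !(Q <-> P)) -> !(Q <-> P) = 1 -> 4/5 = 4/5
!(Q <-> P) -> (((P <-> P) && P) && P) = 4/5 -> 0 = 1/5
(!(Q <-> P) -> (((P <-> P) && P) && P)) -> (((P <-> P) && P) && P) = 1/5 -> 0 = 4/5
(((((P <-> P) && P) && P) -> !(Q <-> P)) -> !(Q <-> P)) -> ((!(Q <-> P) -> (((P <-> P) && P) && P)) -> (((P <-> P) && P) && P)) = 4/5 -> 4/5 = 1
and checking the remaining 35 assignments likewise gives ≥ 1 in every case.

Yes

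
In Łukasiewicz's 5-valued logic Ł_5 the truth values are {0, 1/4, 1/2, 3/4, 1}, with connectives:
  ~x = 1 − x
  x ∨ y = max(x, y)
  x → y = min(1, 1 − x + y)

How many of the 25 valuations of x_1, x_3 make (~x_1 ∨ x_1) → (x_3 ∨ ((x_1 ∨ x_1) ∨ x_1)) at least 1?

18

value 1: 18 assignments (counts)
value 3/4: 2 assignments
value 1/2: 3 assignments
value 1/4: 1 assignment
value 0: 1 assignment
So 18 of the 25 assignments meet the threshold.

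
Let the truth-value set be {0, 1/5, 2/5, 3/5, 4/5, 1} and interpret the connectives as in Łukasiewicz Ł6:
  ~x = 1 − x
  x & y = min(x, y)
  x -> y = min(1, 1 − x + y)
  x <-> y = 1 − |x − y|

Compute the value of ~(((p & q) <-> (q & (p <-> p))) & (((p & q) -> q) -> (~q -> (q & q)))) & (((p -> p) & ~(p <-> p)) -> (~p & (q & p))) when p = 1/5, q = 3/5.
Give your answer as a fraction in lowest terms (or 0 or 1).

2/5

p & q = 1/5 & 3/5 = 1/5
p <-> p = 1/5 <-> 1/5 = 1
q & (p <-> p) = 3/5 & 1 = 3/5
(p & q) <-> (q & (p <-> p)) = 1/5 <-> 3/5 = 3/5
p & q = 1/5 & 3/5 = 1/5
(p & q) -> q = 1/5 -> 3/5 = 1
~q = ~3/5 = 2/5
q & q = 3/5 & 3/5 = 3/5
~q -> (q & q) = 2/5 -> 3/5 = 1
((p & q) -> q) -> (~q -> (q & q)) = 1 -> 1 = 1
((p & q) <-> (q & (p <-> p))) & (((p & q) -> q) -> (~q -> (q & q))) = 3/5 & 1 = 3/5
~(((p & q) <-> (q & (p <-> p))) & (((p & q) -> q) -> (~q -> (q & q)))) = ~3/5 = 2/5
p -> p = 1/5 -> 1/5 = 1
p <-> p = 1/5 <-> 1/5 = 1
~(p <-> p) = ~1 = 0
(p -> p) & ~(p <-> p) = 1 & 0 = 0
~p = ~1/5 = 4/5
q & p = 3/5 & 1/5 = 1/5
~p & (q & p) = 4/5 & 1/5 = 1/5
((p -> p) & ~(p <-> p)) -> (~p & (q & p)) = 0 -> 1/5 = 1
~(((p & q) <-> (q & (p <-> p))) & (((p & q) -> q) -> (~q -> (q & q)))) & (((p -> p) & ~(p <-> p)) -> (~p & (q & p))) = 2/5 & 1 = 2/5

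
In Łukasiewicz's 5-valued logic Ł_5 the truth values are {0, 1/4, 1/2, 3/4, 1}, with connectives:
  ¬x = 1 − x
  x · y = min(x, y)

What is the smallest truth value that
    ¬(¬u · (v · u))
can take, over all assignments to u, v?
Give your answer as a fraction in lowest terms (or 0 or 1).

1/2

Take u = 1/2, v = 1/2:
¬u = ¬1/2 = 1/2
v · u = 1/2 · 1/2 = 1/2
¬u · (v · u) = 1/2 · 1/2 = 1/2
¬(¬u · (v · u)) = ¬1/2 = 1/2
No assignment yields a value below 1/2, so this is the minimum.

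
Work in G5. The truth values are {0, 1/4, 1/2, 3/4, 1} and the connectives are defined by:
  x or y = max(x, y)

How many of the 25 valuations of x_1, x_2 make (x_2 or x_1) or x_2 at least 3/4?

16

value 1: 9 assignments (counts)
value 3/4: 7 assignments (counts)
value 1/2: 5 assignments
value 1/4: 3 assignments
value 0: 1 assignment
So 16 of the 25 assignments meet the threshold.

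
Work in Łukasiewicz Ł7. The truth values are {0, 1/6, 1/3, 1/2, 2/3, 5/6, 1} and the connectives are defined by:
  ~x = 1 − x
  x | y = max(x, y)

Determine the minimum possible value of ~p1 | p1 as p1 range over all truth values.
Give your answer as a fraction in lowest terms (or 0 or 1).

Take p1 = 1/2:
~p1 = ~1/2 = 1/2
~p1 | p1 = 1/2 | 1/2 = 1/2
No assignment yields a value below 1/2, so this is the minimum.

1/2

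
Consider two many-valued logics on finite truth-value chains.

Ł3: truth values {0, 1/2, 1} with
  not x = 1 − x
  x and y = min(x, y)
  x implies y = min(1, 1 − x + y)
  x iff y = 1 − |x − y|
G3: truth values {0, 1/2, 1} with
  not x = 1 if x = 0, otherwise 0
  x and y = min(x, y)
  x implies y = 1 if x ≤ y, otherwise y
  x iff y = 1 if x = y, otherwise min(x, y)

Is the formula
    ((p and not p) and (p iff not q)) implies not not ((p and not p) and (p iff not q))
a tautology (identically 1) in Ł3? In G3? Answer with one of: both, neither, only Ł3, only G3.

In Ł3: every assignment gives 1 — tautology.
In G3: every assignment gives 1 — tautology.

both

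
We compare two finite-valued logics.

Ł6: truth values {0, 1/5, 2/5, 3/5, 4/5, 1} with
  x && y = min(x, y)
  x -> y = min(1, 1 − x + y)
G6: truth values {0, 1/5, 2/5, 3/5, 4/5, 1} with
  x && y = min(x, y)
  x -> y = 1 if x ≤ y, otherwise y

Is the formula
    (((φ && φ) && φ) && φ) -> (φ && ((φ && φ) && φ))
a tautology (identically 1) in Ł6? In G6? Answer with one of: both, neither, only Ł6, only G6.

both

In Ł6: every assignment gives 1 — tautology.
In G6: every assignment gives 1 — tautology.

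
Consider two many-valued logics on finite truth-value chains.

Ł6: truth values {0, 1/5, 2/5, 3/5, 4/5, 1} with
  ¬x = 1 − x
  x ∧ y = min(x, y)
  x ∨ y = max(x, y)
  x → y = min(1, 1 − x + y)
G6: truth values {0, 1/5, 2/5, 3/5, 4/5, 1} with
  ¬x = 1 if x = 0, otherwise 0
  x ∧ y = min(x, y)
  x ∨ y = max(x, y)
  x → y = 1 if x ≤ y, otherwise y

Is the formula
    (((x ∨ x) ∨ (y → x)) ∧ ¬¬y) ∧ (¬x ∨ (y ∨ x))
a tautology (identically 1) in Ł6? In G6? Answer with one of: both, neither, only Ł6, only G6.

In Ł6: at x = 0, y = 0 the value is 0 — not a tautology.
In G6: at x = 0, y = 0 the value is 0 — not a tautology.

neither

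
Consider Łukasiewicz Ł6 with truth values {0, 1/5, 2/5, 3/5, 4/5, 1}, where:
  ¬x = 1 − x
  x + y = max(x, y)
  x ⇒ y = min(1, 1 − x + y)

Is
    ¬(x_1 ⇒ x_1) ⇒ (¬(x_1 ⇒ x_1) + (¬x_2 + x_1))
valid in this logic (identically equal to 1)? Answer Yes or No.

Yes

At x_1 = 4/5, x_2 = 3/5, for instance:
x_1 ⇒ x_1 = 4/5 ⇒ 4/5 = 1
¬(x_1 ⇒ x_1) = ¬1 = 0
¬x_2 = ¬3/5 = 2/5
¬x_2 + x_1 = 2/5 + 4/5 = 4/5
¬(x_1 ⇒ x_1) + (¬x_2 + x_1) = 0 + 4/5 = 4/5
¬(x_1 ⇒ x_1) ⇒ (¬(x_1 ⇒ x_1) + (¬x_2 + x_1)) = 0 ⇒ 4/5 = 1
and checking the remaining 35 assignments likewise gives ≥ 1 in every case.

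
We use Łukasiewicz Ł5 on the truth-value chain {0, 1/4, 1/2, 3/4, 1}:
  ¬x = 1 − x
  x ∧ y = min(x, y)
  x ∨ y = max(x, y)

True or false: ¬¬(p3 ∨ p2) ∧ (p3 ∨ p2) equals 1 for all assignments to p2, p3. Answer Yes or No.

Counterexample: take p2 = 0, p3 = 0.
p3 ∨ p2 = 0 ∨ 0 = 0
¬(p3 ∨ p2) = ¬0 = 1
¬¬(p3 ∨ p2) = ¬1 = 0
¬¬(p3 ∨ p2) ∧ (p3 ∨ p2) = 0 ∧ 0 = 0
This gives 0 ≠ 1.

No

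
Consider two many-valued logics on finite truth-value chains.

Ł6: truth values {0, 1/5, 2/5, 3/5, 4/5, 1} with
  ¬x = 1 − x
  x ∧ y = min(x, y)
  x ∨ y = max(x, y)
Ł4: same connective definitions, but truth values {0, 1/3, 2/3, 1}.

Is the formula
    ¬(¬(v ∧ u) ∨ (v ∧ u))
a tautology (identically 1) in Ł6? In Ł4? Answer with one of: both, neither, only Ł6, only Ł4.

In Ł6: at u = 0, v = 0 the value is 0 — not a tautology.
In Ł4: at u = 0, v = 0 the value is 0 — not a tautology.

neither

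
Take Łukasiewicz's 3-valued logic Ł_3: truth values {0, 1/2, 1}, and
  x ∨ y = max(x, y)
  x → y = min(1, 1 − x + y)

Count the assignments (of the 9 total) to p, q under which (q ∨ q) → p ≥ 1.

6

p = 0, q = 0 ↦ 1  ≥
p = 0, q = 1/2 ↦ 1/2  <
p = 0, q = 1 ↦ 0  <
p = 1/2, q = 0 ↦ 1  ≥
p = 1/2, q = 1/2 ↦ 1  ≥
p = 1/2, q = 1 ↦ 1/2  <
p = 1, q = 0 ↦ 1  ≥
p = 1, q = 1/2 ↦ 1  ≥
p = 1, q = 1 ↦ 1  ≥
So 6 of the 9 assignments meet the threshold.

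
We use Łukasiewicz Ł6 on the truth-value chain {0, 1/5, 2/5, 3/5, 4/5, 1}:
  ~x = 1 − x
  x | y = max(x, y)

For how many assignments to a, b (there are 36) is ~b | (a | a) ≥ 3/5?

value 1: 11 assignments (counts)
value 4/5: 9 assignments (counts)
value 3/5: 7 assignments (counts)
value 2/5: 5 assignments
value 1/5: 3 assignments
value 0: 1 assignment
So 27 of the 36 assignments meet the threshold.

27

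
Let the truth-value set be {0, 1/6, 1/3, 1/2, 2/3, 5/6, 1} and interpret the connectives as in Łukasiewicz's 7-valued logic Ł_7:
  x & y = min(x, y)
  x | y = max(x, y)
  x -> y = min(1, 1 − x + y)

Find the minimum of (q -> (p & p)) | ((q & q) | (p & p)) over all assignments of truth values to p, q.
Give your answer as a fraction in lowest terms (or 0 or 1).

1/2

Take p = 0, q = 1/2:
p & p = 0 & 0 = 0
q -> (p & p) = 1/2 -> 0 = 1/2
q & q = 1/2 & 1/2 = 1/2
p & p = 0 & 0 = 0
(q & q) | (p & p) = 1/2 | 0 = 1/2
(q -> (p & p)) | ((q & q) | (p & p)) = 1/2 | 1/2 = 1/2
No assignment yields a value below 1/2, so this is the minimum.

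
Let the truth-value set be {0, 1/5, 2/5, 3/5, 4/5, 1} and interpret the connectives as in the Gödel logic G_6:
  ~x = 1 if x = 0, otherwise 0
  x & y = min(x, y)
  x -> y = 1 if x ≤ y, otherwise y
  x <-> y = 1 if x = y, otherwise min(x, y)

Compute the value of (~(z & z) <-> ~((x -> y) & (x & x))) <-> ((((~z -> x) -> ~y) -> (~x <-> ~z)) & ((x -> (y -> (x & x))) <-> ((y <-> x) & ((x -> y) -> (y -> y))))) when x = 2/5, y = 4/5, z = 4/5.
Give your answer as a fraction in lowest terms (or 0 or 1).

z & z = 4/5 & 4/5 = 4/5
~(z & z) = ~4/5 = 0
x -> y = 2/5 -> 4/5 = 1
x & x = 2/5 & 2/5 = 2/5
(x -> y) & (x & x) = 1 & 2/5 = 2/5
~((x -> y) & (x & x)) = ~2/5 = 0
~(z & z) <-> ~((x -> y) & (x & x)) = 0 <-> 0 = 1
~z = ~4/5 = 0
~z -> x = 0 -> 2/5 = 1
~y = ~4/5 = 0
(~z -> x) -> ~y = 1 -> 0 = 0
~x = ~2/5 = 0
~z = ~4/5 = 0
~x <-> ~z = 0 <-> 0 = 1
((~z -> x) -> ~y) -> (~x <-> ~z) = 0 -> 1 = 1
x & x = 2/5 & 2/5 = 2/5
y -> (x & x) = 4/5 -> 2/5 = 2/5
x -> (y -> (x & x)) = 2/5 -> 2/5 = 1
y <-> x = 4/5 <-> 2/5 = 2/5
x -> y = 2/5 -> 4/5 = 1
y -> y = 4/5 -> 4/5 = 1
(x -> y) -> (y -> y) = 1 -> 1 = 1
(y <-> x) & ((x -> y) -> (y -> y)) = 2/5 & 1 = 2/5
(x -> (y -> (x & x))) <-> ((y <-> x) & ((x -> y) -> (y -> y))) = 1 <-> 2/5 = 2/5
(((~z -> x) -> ~y) -> (~x <-> ~z)) & ((x -> (y -> (x & x))) <-> ((y <-> x) & ((x -> y) -> (y -> y)))) = 1 & 2/5 = 2/5
(~(z & z) <-> ~((x -> y) & (x & x))) <-> ((((~z -> x) -> ~y) -> (~x <-> ~z)) & ((x -> (y -> (x & x))) <-> ((y <-> x) & ((x -> y) -> (y -> y))))) = 1 <-> 2/5 = 2/5

2/5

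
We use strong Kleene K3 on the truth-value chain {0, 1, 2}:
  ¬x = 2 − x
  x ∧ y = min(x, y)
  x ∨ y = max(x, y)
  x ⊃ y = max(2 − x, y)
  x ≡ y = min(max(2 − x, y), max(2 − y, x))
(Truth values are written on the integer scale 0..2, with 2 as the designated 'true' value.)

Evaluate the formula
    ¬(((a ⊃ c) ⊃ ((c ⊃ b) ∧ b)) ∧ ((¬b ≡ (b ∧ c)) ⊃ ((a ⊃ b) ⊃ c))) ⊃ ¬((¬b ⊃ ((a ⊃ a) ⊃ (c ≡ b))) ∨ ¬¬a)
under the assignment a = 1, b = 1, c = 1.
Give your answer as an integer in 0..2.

a ⊃ c = 1 ⊃ 1 = 1
c ⊃ b = 1 ⊃ 1 = 1
(c ⊃ b) ∧ b = 1 ∧ 1 = 1
(a ⊃ c) ⊃ ((c ⊃ b) ∧ b) = 1 ⊃ 1 = 1
¬b = ¬1 = 1
b ∧ c = 1 ∧ 1 = 1
¬b ≡ (b ∧ c) = 1 ≡ 1 = 1
a ⊃ b = 1 ⊃ 1 = 1
(a ⊃ b) ⊃ c = 1 ⊃ 1 = 1
(¬b ≡ (b ∧ c)) ⊃ ((a ⊃ b) ⊃ c) = 1 ⊃ 1 = 1
((a ⊃ c) ⊃ ((c ⊃ b) ∧ b)) ∧ ((¬b ≡ (b ∧ c)) ⊃ ((a ⊃ b) ⊃ c)) = 1 ∧ 1 = 1
¬(((a ⊃ c) ⊃ ((c ⊃ b) ∧ b)) ∧ ((¬b ≡ (b ∧ c)) ⊃ ((a ⊃ b) ⊃ c))) = ¬1 = 1
¬b = ¬1 = 1
a ⊃ a = 1 ⊃ 1 = 1
c ≡ b = 1 ≡ 1 = 1
(a ⊃ a) ⊃ (c ≡ b) = 1 ⊃ 1 = 1
¬b ⊃ ((a ⊃ a) ⊃ (c ≡ b)) = 1 ⊃ 1 = 1
¬a = ¬1 = 1
¬¬a = ¬1 = 1
(¬b ⊃ ((a ⊃ a) ⊃ (c ≡ b))) ∨ ¬¬a = 1 ∨ 1 = 1
¬((¬b ⊃ ((a ⊃ a) ⊃ (c ≡ b))) ∨ ¬¬a) = ¬1 = 1
¬(((a ⊃ c) ⊃ ((c ⊃ b) ∧ b)) ∧ ((¬b ≡ (b ∧ c)) ⊃ ((a ⊃ b) ⊃ c))) ⊃ ¬((¬b ⊃ ((a ⊃ a) ⊃ (c ≡ b))) ∨ ¬¬a) = 1 ⊃ 1 = 1

1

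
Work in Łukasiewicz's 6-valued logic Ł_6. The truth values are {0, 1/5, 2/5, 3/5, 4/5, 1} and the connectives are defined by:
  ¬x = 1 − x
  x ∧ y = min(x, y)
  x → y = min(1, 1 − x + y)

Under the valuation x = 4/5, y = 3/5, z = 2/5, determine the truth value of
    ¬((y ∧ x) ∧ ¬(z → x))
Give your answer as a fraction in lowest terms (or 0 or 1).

1

y ∧ x = 3/5 ∧ 4/5 = 3/5
z → x = 2/5 → 4/5 = 1
¬(z → x) = ¬1 = 0
(y ∧ x) ∧ ¬(z → x) = 3/5 ∧ 0 = 0
¬((y ∧ x) ∧ ¬(z → x)) = ¬0 = 1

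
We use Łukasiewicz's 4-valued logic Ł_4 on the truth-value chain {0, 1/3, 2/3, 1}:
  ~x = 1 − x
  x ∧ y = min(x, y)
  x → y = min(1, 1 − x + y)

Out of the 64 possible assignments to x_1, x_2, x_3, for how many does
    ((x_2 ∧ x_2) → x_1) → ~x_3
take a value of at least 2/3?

value 1: 26 assignments (counts)
value 2/3: 15 assignments (counts)
value 1/3: 13 assignments
value 0: 10 assignments
So 41 of the 64 assignments meet the threshold.

41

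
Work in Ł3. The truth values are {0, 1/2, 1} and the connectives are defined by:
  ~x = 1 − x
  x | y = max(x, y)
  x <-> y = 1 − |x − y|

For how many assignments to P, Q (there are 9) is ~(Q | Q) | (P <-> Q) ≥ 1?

P = 0, Q = 0 ↦ 1  ≥
P = 0, Q = 1/2 ↦ 1/2  <
P = 0, Q = 1 ↦ 0  <
P = 1/2, Q = 0 ↦ 1  ≥
P = 1/2, Q = 1/2 ↦ 1  ≥
P = 1/2, Q = 1 ↦ 1/2  <
P = 1, Q = 0 ↦ 1  ≥
P = 1, Q = 1/2 ↦ 1/2  <
P = 1, Q = 1 ↦ 1  ≥
So 5 of the 9 assignments meet the threshold.

5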